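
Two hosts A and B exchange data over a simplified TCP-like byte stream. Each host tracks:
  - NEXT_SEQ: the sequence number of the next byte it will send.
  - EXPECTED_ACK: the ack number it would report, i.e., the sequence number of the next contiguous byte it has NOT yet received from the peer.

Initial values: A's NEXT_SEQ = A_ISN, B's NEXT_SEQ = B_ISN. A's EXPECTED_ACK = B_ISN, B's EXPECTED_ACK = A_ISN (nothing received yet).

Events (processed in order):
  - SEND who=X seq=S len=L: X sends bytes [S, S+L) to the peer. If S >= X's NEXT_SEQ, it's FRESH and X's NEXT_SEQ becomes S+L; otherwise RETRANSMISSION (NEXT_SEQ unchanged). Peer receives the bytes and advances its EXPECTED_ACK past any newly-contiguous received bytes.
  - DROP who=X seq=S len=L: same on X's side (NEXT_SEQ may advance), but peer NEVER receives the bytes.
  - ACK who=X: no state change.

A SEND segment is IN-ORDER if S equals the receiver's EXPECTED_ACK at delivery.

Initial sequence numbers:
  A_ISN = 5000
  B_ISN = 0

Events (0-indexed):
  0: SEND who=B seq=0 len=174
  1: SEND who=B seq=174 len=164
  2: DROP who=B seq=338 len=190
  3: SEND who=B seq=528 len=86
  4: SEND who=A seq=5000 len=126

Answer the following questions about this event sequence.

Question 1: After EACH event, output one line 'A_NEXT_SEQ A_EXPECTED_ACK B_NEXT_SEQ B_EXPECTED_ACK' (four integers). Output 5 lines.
5000 174 174 5000
5000 338 338 5000
5000 338 528 5000
5000 338 614 5000
5126 338 614 5126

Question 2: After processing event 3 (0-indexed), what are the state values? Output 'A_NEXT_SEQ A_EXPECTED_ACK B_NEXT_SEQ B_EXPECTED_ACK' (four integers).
After event 0: A_seq=5000 A_ack=174 B_seq=174 B_ack=5000
After event 1: A_seq=5000 A_ack=338 B_seq=338 B_ack=5000
After event 2: A_seq=5000 A_ack=338 B_seq=528 B_ack=5000
After event 3: A_seq=5000 A_ack=338 B_seq=614 B_ack=5000

5000 338 614 5000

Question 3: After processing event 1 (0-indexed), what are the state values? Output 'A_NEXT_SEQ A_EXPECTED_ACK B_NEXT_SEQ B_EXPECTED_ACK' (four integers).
After event 0: A_seq=5000 A_ack=174 B_seq=174 B_ack=5000
After event 1: A_seq=5000 A_ack=338 B_seq=338 B_ack=5000

5000 338 338 5000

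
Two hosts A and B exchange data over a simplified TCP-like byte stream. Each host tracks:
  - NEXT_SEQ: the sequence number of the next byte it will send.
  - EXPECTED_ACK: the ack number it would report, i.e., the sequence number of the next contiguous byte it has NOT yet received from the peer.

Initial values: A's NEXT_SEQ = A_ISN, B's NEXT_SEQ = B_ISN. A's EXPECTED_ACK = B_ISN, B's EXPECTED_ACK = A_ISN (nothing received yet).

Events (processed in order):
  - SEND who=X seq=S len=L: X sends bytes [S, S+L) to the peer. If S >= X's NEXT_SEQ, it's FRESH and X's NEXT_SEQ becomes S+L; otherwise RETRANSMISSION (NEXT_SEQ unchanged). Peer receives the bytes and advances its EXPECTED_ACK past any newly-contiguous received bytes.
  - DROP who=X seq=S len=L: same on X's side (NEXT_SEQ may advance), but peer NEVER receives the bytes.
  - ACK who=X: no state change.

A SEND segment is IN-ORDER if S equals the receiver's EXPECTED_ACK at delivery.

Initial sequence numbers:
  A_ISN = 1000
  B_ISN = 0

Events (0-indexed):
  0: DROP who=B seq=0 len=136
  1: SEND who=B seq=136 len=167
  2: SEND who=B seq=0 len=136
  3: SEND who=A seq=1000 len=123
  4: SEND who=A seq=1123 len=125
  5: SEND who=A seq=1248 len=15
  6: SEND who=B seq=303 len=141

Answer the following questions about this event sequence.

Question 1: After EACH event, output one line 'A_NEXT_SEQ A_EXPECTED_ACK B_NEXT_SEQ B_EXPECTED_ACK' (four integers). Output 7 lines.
1000 0 136 1000
1000 0 303 1000
1000 303 303 1000
1123 303 303 1123
1248 303 303 1248
1263 303 303 1263
1263 444 444 1263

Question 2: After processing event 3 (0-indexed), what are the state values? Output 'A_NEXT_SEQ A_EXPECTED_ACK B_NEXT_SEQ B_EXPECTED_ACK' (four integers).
After event 0: A_seq=1000 A_ack=0 B_seq=136 B_ack=1000
After event 1: A_seq=1000 A_ack=0 B_seq=303 B_ack=1000
After event 2: A_seq=1000 A_ack=303 B_seq=303 B_ack=1000
After event 3: A_seq=1123 A_ack=303 B_seq=303 B_ack=1123

1123 303 303 1123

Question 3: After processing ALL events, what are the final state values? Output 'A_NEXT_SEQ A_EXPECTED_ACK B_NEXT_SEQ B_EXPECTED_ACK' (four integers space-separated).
After event 0: A_seq=1000 A_ack=0 B_seq=136 B_ack=1000
After event 1: A_seq=1000 A_ack=0 B_seq=303 B_ack=1000
After event 2: A_seq=1000 A_ack=303 B_seq=303 B_ack=1000
After event 3: A_seq=1123 A_ack=303 B_seq=303 B_ack=1123
After event 4: A_seq=1248 A_ack=303 B_seq=303 B_ack=1248
After event 5: A_seq=1263 A_ack=303 B_seq=303 B_ack=1263
After event 6: A_seq=1263 A_ack=444 B_seq=444 B_ack=1263

Answer: 1263 444 444 1263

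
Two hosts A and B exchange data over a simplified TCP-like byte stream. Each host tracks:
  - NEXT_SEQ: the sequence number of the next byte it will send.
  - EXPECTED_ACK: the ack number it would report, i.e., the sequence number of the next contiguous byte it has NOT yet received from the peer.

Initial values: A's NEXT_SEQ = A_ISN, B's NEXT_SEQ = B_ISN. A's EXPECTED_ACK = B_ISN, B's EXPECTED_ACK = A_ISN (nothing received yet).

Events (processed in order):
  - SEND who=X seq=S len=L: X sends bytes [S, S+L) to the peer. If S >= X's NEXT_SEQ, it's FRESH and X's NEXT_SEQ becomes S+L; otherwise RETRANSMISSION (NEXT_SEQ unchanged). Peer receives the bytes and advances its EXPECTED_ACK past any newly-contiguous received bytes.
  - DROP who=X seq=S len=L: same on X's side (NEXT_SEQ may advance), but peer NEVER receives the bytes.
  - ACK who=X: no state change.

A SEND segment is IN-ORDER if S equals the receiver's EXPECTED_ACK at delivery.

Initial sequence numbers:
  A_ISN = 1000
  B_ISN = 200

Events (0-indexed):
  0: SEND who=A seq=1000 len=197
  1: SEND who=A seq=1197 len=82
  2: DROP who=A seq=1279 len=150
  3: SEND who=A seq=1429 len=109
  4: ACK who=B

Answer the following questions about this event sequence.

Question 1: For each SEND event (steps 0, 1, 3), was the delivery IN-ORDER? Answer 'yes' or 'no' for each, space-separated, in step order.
Step 0: SEND seq=1000 -> in-order
Step 1: SEND seq=1197 -> in-order
Step 3: SEND seq=1429 -> out-of-order

Answer: yes yes no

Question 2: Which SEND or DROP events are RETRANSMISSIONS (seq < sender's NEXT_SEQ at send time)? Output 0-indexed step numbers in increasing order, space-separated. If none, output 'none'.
Step 0: SEND seq=1000 -> fresh
Step 1: SEND seq=1197 -> fresh
Step 2: DROP seq=1279 -> fresh
Step 3: SEND seq=1429 -> fresh

Answer: none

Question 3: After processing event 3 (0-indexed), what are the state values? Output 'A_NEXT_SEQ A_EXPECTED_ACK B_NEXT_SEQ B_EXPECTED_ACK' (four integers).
After event 0: A_seq=1197 A_ack=200 B_seq=200 B_ack=1197
After event 1: A_seq=1279 A_ack=200 B_seq=200 B_ack=1279
After event 2: A_seq=1429 A_ack=200 B_seq=200 B_ack=1279
After event 3: A_seq=1538 A_ack=200 B_seq=200 B_ack=1279

1538 200 200 1279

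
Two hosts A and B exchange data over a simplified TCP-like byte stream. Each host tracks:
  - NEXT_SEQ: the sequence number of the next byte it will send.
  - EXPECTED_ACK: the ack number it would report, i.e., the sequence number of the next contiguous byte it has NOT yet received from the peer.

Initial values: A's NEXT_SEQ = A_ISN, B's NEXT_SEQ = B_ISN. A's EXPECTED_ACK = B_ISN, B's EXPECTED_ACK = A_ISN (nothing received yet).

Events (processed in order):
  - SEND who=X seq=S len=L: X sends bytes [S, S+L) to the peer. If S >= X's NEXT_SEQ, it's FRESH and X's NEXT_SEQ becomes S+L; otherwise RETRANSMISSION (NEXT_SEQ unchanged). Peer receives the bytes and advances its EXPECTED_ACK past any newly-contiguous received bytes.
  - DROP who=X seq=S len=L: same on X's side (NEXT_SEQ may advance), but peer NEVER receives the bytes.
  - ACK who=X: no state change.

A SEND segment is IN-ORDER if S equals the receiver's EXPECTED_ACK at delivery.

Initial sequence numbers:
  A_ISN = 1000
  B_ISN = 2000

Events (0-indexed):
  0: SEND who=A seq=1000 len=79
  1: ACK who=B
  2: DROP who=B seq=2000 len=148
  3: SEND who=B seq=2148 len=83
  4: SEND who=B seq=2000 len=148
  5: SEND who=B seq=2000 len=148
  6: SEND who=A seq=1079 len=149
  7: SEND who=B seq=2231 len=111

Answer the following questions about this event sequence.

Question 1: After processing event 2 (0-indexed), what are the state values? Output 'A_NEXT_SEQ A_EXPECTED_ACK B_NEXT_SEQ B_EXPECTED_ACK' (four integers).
After event 0: A_seq=1079 A_ack=2000 B_seq=2000 B_ack=1079
After event 1: A_seq=1079 A_ack=2000 B_seq=2000 B_ack=1079
After event 2: A_seq=1079 A_ack=2000 B_seq=2148 B_ack=1079

1079 2000 2148 1079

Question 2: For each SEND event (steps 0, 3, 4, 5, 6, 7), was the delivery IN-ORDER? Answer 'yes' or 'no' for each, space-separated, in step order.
Step 0: SEND seq=1000 -> in-order
Step 3: SEND seq=2148 -> out-of-order
Step 4: SEND seq=2000 -> in-order
Step 5: SEND seq=2000 -> out-of-order
Step 6: SEND seq=1079 -> in-order
Step 7: SEND seq=2231 -> in-order

Answer: yes no yes no yes yes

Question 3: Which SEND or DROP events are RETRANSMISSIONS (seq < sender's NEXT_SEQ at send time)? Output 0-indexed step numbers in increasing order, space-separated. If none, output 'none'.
Answer: 4 5

Derivation:
Step 0: SEND seq=1000 -> fresh
Step 2: DROP seq=2000 -> fresh
Step 3: SEND seq=2148 -> fresh
Step 4: SEND seq=2000 -> retransmit
Step 5: SEND seq=2000 -> retransmit
Step 6: SEND seq=1079 -> fresh
Step 7: SEND seq=2231 -> fresh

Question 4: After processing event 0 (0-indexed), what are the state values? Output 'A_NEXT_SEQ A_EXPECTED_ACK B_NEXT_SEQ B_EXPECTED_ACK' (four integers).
After event 0: A_seq=1079 A_ack=2000 B_seq=2000 B_ack=1079

1079 2000 2000 1079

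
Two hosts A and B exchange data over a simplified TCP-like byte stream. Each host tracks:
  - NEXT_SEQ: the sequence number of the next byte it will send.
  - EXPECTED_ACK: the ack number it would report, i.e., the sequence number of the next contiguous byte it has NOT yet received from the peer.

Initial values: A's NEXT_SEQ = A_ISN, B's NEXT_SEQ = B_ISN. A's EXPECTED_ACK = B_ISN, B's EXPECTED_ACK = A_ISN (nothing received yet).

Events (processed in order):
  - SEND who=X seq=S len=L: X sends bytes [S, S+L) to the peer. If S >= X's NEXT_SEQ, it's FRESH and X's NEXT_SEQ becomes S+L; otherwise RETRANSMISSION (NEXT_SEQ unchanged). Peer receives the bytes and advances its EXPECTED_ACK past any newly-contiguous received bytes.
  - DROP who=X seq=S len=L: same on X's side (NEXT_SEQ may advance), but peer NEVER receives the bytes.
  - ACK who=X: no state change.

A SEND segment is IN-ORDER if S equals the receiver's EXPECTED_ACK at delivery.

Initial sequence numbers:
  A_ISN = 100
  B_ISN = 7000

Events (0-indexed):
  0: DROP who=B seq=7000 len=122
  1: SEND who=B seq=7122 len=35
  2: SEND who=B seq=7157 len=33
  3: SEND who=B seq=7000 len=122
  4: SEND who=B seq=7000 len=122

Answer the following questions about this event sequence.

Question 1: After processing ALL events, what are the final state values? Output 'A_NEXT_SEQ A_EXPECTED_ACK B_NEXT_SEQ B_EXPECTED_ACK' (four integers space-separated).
Answer: 100 7190 7190 100

Derivation:
After event 0: A_seq=100 A_ack=7000 B_seq=7122 B_ack=100
After event 1: A_seq=100 A_ack=7000 B_seq=7157 B_ack=100
After event 2: A_seq=100 A_ack=7000 B_seq=7190 B_ack=100
After event 3: A_seq=100 A_ack=7190 B_seq=7190 B_ack=100
After event 4: A_seq=100 A_ack=7190 B_seq=7190 B_ack=100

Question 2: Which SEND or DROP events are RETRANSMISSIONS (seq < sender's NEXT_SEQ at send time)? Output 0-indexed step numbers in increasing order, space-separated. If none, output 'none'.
Answer: 3 4

Derivation:
Step 0: DROP seq=7000 -> fresh
Step 1: SEND seq=7122 -> fresh
Step 2: SEND seq=7157 -> fresh
Step 3: SEND seq=7000 -> retransmit
Step 4: SEND seq=7000 -> retransmit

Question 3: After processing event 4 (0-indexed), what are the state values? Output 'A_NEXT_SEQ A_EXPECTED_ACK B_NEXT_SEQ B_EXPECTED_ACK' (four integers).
After event 0: A_seq=100 A_ack=7000 B_seq=7122 B_ack=100
After event 1: A_seq=100 A_ack=7000 B_seq=7157 B_ack=100
After event 2: A_seq=100 A_ack=7000 B_seq=7190 B_ack=100
After event 3: A_seq=100 A_ack=7190 B_seq=7190 B_ack=100
After event 4: A_seq=100 A_ack=7190 B_seq=7190 B_ack=100

100 7190 7190 100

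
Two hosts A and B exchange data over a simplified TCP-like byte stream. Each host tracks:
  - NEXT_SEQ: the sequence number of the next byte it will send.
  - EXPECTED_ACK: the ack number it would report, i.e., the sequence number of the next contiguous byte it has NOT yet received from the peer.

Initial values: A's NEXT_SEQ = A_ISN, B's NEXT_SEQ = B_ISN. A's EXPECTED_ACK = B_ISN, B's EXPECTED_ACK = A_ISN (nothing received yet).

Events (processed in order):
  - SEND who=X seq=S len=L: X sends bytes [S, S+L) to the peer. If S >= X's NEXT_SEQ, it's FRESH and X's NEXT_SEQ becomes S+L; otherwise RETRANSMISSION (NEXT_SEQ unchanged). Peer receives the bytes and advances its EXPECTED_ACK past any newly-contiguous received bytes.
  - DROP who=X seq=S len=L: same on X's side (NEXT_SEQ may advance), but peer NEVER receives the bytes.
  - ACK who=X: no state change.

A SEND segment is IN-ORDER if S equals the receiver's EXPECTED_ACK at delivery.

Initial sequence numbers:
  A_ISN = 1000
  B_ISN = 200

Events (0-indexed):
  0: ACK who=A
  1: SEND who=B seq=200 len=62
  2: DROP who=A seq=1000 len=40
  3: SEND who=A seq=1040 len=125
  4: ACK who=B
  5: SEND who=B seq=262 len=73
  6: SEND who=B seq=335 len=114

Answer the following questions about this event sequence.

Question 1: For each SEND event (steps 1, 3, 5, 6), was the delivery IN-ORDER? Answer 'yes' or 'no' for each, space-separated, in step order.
Answer: yes no yes yes

Derivation:
Step 1: SEND seq=200 -> in-order
Step 3: SEND seq=1040 -> out-of-order
Step 5: SEND seq=262 -> in-order
Step 6: SEND seq=335 -> in-order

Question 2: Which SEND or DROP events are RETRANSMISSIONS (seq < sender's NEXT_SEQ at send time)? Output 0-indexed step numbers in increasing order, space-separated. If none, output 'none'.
Answer: none

Derivation:
Step 1: SEND seq=200 -> fresh
Step 2: DROP seq=1000 -> fresh
Step 3: SEND seq=1040 -> fresh
Step 5: SEND seq=262 -> fresh
Step 6: SEND seq=335 -> fresh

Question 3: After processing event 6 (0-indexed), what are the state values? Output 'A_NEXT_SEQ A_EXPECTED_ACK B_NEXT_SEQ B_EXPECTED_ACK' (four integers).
After event 0: A_seq=1000 A_ack=200 B_seq=200 B_ack=1000
After event 1: A_seq=1000 A_ack=262 B_seq=262 B_ack=1000
After event 2: A_seq=1040 A_ack=262 B_seq=262 B_ack=1000
After event 3: A_seq=1165 A_ack=262 B_seq=262 B_ack=1000
After event 4: A_seq=1165 A_ack=262 B_seq=262 B_ack=1000
After event 5: A_seq=1165 A_ack=335 B_seq=335 B_ack=1000
After event 6: A_seq=1165 A_ack=449 B_seq=449 B_ack=1000

1165 449 449 1000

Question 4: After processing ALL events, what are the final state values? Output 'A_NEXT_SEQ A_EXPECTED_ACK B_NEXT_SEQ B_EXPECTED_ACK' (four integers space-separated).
Answer: 1165 449 449 1000

Derivation:
After event 0: A_seq=1000 A_ack=200 B_seq=200 B_ack=1000
After event 1: A_seq=1000 A_ack=262 B_seq=262 B_ack=1000
After event 2: A_seq=1040 A_ack=262 B_seq=262 B_ack=1000
After event 3: A_seq=1165 A_ack=262 B_seq=262 B_ack=1000
After event 4: A_seq=1165 A_ack=262 B_seq=262 B_ack=1000
After event 5: A_seq=1165 A_ack=335 B_seq=335 B_ack=1000
After event 6: A_seq=1165 A_ack=449 B_seq=449 B_ack=1000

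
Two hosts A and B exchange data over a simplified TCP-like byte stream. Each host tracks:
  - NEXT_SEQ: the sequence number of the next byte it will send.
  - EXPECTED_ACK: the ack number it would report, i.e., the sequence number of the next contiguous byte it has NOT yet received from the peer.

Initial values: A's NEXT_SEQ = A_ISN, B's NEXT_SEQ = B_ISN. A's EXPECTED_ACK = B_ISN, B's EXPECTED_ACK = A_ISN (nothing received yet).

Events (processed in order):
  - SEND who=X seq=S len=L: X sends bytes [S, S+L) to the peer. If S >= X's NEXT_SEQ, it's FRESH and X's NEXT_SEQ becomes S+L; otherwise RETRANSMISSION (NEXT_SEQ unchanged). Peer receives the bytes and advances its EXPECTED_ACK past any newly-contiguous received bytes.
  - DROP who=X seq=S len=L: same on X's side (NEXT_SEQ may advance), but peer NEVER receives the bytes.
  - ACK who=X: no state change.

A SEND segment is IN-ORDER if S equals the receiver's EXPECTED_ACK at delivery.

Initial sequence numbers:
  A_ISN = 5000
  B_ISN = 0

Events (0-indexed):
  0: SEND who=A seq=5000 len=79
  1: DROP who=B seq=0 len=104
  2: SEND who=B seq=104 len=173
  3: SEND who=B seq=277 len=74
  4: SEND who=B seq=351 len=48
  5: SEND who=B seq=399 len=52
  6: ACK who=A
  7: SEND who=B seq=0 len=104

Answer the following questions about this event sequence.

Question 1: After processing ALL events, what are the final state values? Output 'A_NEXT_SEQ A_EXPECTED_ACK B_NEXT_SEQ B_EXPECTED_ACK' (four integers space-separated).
Answer: 5079 451 451 5079

Derivation:
After event 0: A_seq=5079 A_ack=0 B_seq=0 B_ack=5079
After event 1: A_seq=5079 A_ack=0 B_seq=104 B_ack=5079
After event 2: A_seq=5079 A_ack=0 B_seq=277 B_ack=5079
After event 3: A_seq=5079 A_ack=0 B_seq=351 B_ack=5079
After event 4: A_seq=5079 A_ack=0 B_seq=399 B_ack=5079
After event 5: A_seq=5079 A_ack=0 B_seq=451 B_ack=5079
After event 6: A_seq=5079 A_ack=0 B_seq=451 B_ack=5079
After event 7: A_seq=5079 A_ack=451 B_seq=451 B_ack=5079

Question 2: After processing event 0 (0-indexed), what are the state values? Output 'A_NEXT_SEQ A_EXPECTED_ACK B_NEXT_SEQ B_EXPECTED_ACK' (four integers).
After event 0: A_seq=5079 A_ack=0 B_seq=0 B_ack=5079

5079 0 0 5079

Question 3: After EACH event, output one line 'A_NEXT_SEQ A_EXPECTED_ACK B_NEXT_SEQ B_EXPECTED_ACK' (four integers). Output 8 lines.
5079 0 0 5079
5079 0 104 5079
5079 0 277 5079
5079 0 351 5079
5079 0 399 5079
5079 0 451 5079
5079 0 451 5079
5079 451 451 5079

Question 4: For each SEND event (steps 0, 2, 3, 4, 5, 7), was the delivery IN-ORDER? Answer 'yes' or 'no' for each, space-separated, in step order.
Step 0: SEND seq=5000 -> in-order
Step 2: SEND seq=104 -> out-of-order
Step 3: SEND seq=277 -> out-of-order
Step 4: SEND seq=351 -> out-of-order
Step 5: SEND seq=399 -> out-of-order
Step 7: SEND seq=0 -> in-order

Answer: yes no no no no yes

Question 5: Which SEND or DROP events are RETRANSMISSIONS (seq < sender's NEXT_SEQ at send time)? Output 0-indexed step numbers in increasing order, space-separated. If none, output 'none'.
Answer: 7

Derivation:
Step 0: SEND seq=5000 -> fresh
Step 1: DROP seq=0 -> fresh
Step 2: SEND seq=104 -> fresh
Step 3: SEND seq=277 -> fresh
Step 4: SEND seq=351 -> fresh
Step 5: SEND seq=399 -> fresh
Step 7: SEND seq=0 -> retransmit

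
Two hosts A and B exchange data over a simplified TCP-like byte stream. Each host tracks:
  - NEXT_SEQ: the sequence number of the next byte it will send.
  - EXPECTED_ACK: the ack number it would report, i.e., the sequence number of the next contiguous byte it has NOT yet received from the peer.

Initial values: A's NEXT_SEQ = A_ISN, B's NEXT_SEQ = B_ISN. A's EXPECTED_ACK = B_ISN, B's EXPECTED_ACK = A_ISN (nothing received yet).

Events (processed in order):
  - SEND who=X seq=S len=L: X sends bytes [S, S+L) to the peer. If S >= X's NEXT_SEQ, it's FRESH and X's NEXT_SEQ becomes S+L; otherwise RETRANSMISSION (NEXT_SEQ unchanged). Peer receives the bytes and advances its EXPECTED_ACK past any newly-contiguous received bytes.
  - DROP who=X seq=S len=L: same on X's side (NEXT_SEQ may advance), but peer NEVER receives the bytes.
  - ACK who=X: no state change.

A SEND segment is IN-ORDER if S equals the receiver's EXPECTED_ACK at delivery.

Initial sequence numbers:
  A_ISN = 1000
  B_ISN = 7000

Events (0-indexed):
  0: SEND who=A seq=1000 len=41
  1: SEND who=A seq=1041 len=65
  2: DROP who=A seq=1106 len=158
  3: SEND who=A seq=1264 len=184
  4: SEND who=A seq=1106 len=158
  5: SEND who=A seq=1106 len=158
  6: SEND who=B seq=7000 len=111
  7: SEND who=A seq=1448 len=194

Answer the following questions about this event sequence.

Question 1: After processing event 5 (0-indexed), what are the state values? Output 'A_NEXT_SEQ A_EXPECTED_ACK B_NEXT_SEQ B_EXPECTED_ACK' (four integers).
After event 0: A_seq=1041 A_ack=7000 B_seq=7000 B_ack=1041
After event 1: A_seq=1106 A_ack=7000 B_seq=7000 B_ack=1106
After event 2: A_seq=1264 A_ack=7000 B_seq=7000 B_ack=1106
After event 3: A_seq=1448 A_ack=7000 B_seq=7000 B_ack=1106
After event 4: A_seq=1448 A_ack=7000 B_seq=7000 B_ack=1448
After event 5: A_seq=1448 A_ack=7000 B_seq=7000 B_ack=1448

1448 7000 7000 1448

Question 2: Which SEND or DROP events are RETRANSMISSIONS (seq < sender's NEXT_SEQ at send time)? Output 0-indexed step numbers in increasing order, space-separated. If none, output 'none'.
Answer: 4 5

Derivation:
Step 0: SEND seq=1000 -> fresh
Step 1: SEND seq=1041 -> fresh
Step 2: DROP seq=1106 -> fresh
Step 3: SEND seq=1264 -> fresh
Step 4: SEND seq=1106 -> retransmit
Step 5: SEND seq=1106 -> retransmit
Step 6: SEND seq=7000 -> fresh
Step 7: SEND seq=1448 -> fresh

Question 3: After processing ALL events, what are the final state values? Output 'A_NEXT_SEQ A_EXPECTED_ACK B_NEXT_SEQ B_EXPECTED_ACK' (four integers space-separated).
Answer: 1642 7111 7111 1642

Derivation:
After event 0: A_seq=1041 A_ack=7000 B_seq=7000 B_ack=1041
After event 1: A_seq=1106 A_ack=7000 B_seq=7000 B_ack=1106
After event 2: A_seq=1264 A_ack=7000 B_seq=7000 B_ack=1106
After event 3: A_seq=1448 A_ack=7000 B_seq=7000 B_ack=1106
After event 4: A_seq=1448 A_ack=7000 B_seq=7000 B_ack=1448
After event 5: A_seq=1448 A_ack=7000 B_seq=7000 B_ack=1448
After event 6: A_seq=1448 A_ack=7111 B_seq=7111 B_ack=1448
After event 7: A_seq=1642 A_ack=7111 B_seq=7111 B_ack=1642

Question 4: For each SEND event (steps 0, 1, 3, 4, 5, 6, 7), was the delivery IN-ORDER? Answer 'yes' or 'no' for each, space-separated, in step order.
Answer: yes yes no yes no yes yes

Derivation:
Step 0: SEND seq=1000 -> in-order
Step 1: SEND seq=1041 -> in-order
Step 3: SEND seq=1264 -> out-of-order
Step 4: SEND seq=1106 -> in-order
Step 5: SEND seq=1106 -> out-of-order
Step 6: SEND seq=7000 -> in-order
Step 7: SEND seq=1448 -> in-order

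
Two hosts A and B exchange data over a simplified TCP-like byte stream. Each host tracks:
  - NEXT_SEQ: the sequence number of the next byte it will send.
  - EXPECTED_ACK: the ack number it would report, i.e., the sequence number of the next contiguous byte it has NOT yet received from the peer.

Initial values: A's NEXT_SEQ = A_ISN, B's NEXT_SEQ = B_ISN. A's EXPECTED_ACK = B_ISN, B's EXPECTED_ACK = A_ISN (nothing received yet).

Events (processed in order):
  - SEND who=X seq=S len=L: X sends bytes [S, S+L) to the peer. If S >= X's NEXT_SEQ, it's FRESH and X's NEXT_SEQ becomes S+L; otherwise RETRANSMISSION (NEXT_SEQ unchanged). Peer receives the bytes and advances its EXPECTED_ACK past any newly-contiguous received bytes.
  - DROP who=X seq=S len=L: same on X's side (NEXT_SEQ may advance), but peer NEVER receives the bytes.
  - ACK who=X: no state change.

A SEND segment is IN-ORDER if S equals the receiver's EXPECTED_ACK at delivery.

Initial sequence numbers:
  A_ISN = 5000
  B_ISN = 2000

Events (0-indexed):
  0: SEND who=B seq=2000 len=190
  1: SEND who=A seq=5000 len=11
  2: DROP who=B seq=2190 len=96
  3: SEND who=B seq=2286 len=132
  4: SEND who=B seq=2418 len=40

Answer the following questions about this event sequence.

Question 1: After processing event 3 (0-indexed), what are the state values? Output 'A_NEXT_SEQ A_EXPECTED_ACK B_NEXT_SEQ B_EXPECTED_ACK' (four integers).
After event 0: A_seq=5000 A_ack=2190 B_seq=2190 B_ack=5000
After event 1: A_seq=5011 A_ack=2190 B_seq=2190 B_ack=5011
After event 2: A_seq=5011 A_ack=2190 B_seq=2286 B_ack=5011
After event 3: A_seq=5011 A_ack=2190 B_seq=2418 B_ack=5011

5011 2190 2418 5011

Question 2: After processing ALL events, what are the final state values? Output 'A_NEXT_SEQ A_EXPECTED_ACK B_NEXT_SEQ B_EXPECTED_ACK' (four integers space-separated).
After event 0: A_seq=5000 A_ack=2190 B_seq=2190 B_ack=5000
After event 1: A_seq=5011 A_ack=2190 B_seq=2190 B_ack=5011
After event 2: A_seq=5011 A_ack=2190 B_seq=2286 B_ack=5011
After event 3: A_seq=5011 A_ack=2190 B_seq=2418 B_ack=5011
After event 4: A_seq=5011 A_ack=2190 B_seq=2458 B_ack=5011

Answer: 5011 2190 2458 5011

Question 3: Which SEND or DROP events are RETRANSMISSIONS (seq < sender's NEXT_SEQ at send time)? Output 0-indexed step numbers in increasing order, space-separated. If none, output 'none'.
Step 0: SEND seq=2000 -> fresh
Step 1: SEND seq=5000 -> fresh
Step 2: DROP seq=2190 -> fresh
Step 3: SEND seq=2286 -> fresh
Step 4: SEND seq=2418 -> fresh

Answer: none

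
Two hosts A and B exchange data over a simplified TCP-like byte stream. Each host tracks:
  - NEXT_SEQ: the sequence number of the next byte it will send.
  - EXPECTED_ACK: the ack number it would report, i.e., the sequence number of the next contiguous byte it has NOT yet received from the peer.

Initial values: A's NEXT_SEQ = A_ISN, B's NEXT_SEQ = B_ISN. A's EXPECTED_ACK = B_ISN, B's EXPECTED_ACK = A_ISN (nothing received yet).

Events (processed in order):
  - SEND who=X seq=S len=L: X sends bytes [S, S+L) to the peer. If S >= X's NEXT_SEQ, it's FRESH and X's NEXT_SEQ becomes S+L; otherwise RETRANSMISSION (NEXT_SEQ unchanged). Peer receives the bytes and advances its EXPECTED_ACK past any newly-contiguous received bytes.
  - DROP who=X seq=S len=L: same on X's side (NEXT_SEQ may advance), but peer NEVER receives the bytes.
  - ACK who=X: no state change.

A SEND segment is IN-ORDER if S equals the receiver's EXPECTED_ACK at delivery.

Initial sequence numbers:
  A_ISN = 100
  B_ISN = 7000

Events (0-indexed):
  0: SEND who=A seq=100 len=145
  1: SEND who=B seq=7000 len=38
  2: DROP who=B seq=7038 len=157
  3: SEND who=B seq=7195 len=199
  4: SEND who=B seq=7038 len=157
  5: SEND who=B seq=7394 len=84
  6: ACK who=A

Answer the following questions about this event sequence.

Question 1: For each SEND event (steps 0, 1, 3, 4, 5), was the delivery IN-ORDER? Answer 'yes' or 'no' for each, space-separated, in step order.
Step 0: SEND seq=100 -> in-order
Step 1: SEND seq=7000 -> in-order
Step 3: SEND seq=7195 -> out-of-order
Step 4: SEND seq=7038 -> in-order
Step 5: SEND seq=7394 -> in-order

Answer: yes yes no yes yes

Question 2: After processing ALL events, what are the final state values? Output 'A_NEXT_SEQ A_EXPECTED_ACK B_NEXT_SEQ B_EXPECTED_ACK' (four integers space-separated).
After event 0: A_seq=245 A_ack=7000 B_seq=7000 B_ack=245
After event 1: A_seq=245 A_ack=7038 B_seq=7038 B_ack=245
After event 2: A_seq=245 A_ack=7038 B_seq=7195 B_ack=245
After event 3: A_seq=245 A_ack=7038 B_seq=7394 B_ack=245
After event 4: A_seq=245 A_ack=7394 B_seq=7394 B_ack=245
After event 5: A_seq=245 A_ack=7478 B_seq=7478 B_ack=245
After event 6: A_seq=245 A_ack=7478 B_seq=7478 B_ack=245

Answer: 245 7478 7478 245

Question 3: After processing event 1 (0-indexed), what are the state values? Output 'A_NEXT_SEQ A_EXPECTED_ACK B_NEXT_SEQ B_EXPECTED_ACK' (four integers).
After event 0: A_seq=245 A_ack=7000 B_seq=7000 B_ack=245
After event 1: A_seq=245 A_ack=7038 B_seq=7038 B_ack=245

245 7038 7038 245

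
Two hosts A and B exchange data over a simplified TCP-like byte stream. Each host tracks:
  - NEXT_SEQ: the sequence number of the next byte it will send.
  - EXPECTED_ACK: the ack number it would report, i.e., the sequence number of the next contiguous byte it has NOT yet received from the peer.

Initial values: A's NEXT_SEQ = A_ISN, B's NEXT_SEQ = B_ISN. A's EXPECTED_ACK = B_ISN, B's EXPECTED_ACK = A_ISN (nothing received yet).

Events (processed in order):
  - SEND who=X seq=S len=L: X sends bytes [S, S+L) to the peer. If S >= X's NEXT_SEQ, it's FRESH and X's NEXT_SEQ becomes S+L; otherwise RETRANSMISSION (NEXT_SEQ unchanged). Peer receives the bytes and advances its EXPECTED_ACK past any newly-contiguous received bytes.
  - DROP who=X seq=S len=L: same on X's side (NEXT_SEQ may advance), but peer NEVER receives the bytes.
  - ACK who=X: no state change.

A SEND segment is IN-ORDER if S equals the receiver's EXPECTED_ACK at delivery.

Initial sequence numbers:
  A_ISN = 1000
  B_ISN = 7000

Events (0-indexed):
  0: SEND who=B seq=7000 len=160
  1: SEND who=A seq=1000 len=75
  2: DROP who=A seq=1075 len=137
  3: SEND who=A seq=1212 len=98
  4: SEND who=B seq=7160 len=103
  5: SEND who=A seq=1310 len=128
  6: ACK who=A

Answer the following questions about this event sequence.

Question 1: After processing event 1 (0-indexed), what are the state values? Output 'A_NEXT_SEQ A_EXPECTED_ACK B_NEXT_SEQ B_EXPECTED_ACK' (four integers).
After event 0: A_seq=1000 A_ack=7160 B_seq=7160 B_ack=1000
After event 1: A_seq=1075 A_ack=7160 B_seq=7160 B_ack=1075

1075 7160 7160 1075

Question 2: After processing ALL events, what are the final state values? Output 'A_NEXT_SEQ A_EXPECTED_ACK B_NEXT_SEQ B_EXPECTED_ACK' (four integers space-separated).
After event 0: A_seq=1000 A_ack=7160 B_seq=7160 B_ack=1000
After event 1: A_seq=1075 A_ack=7160 B_seq=7160 B_ack=1075
After event 2: A_seq=1212 A_ack=7160 B_seq=7160 B_ack=1075
After event 3: A_seq=1310 A_ack=7160 B_seq=7160 B_ack=1075
After event 4: A_seq=1310 A_ack=7263 B_seq=7263 B_ack=1075
After event 5: A_seq=1438 A_ack=7263 B_seq=7263 B_ack=1075
After event 6: A_seq=1438 A_ack=7263 B_seq=7263 B_ack=1075

Answer: 1438 7263 7263 1075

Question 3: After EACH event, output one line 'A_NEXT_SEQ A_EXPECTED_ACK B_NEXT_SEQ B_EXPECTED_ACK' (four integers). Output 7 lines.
1000 7160 7160 1000
1075 7160 7160 1075
1212 7160 7160 1075
1310 7160 7160 1075
1310 7263 7263 1075
1438 7263 7263 1075
1438 7263 7263 1075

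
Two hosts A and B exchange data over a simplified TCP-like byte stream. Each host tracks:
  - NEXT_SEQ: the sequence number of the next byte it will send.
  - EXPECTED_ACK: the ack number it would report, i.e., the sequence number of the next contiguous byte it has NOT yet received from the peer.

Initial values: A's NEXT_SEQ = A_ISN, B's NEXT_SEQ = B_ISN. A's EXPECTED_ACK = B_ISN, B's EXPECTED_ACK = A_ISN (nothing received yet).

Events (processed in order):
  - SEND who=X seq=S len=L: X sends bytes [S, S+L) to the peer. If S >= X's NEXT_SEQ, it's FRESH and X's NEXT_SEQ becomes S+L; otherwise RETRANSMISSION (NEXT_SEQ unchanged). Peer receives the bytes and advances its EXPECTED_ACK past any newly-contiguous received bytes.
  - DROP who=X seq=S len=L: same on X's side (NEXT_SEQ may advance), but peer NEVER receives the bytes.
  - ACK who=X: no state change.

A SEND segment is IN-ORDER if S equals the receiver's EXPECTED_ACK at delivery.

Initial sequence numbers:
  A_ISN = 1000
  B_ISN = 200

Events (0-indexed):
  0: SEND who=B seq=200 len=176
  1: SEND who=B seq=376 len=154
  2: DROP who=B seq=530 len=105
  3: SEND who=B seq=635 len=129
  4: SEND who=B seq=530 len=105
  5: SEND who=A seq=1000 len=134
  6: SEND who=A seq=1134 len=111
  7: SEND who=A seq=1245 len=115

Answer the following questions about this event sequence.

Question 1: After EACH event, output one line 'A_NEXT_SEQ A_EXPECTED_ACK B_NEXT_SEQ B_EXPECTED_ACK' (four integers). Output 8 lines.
1000 376 376 1000
1000 530 530 1000
1000 530 635 1000
1000 530 764 1000
1000 764 764 1000
1134 764 764 1134
1245 764 764 1245
1360 764 764 1360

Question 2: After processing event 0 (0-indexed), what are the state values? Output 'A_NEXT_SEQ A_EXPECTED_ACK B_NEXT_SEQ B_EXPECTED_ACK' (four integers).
After event 0: A_seq=1000 A_ack=376 B_seq=376 B_ack=1000

1000 376 376 1000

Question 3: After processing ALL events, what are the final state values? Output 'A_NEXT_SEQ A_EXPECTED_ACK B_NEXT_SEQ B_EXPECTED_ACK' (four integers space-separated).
After event 0: A_seq=1000 A_ack=376 B_seq=376 B_ack=1000
After event 1: A_seq=1000 A_ack=530 B_seq=530 B_ack=1000
After event 2: A_seq=1000 A_ack=530 B_seq=635 B_ack=1000
After event 3: A_seq=1000 A_ack=530 B_seq=764 B_ack=1000
After event 4: A_seq=1000 A_ack=764 B_seq=764 B_ack=1000
After event 5: A_seq=1134 A_ack=764 B_seq=764 B_ack=1134
After event 6: A_seq=1245 A_ack=764 B_seq=764 B_ack=1245
After event 7: A_seq=1360 A_ack=764 B_seq=764 B_ack=1360

Answer: 1360 764 764 1360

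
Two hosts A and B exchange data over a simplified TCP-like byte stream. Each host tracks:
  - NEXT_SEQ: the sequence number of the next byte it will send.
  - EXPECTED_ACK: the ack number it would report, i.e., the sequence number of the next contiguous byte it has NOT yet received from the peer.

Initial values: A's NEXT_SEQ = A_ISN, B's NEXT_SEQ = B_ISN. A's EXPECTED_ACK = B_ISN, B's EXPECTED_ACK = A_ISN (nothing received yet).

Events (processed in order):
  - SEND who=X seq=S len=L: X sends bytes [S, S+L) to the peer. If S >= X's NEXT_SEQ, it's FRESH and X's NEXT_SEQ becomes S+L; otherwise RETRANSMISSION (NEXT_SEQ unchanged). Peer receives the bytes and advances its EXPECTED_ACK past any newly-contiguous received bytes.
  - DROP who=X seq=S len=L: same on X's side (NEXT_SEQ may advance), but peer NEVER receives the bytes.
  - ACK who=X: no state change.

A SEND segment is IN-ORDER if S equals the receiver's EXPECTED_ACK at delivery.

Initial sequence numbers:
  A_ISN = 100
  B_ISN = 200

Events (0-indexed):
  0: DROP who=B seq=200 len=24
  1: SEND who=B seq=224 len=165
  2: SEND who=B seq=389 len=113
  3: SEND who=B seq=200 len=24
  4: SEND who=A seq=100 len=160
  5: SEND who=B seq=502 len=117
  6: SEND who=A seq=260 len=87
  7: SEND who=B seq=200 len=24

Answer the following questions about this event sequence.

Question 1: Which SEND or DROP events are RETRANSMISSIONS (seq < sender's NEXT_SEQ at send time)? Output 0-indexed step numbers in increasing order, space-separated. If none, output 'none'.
Step 0: DROP seq=200 -> fresh
Step 1: SEND seq=224 -> fresh
Step 2: SEND seq=389 -> fresh
Step 3: SEND seq=200 -> retransmit
Step 4: SEND seq=100 -> fresh
Step 5: SEND seq=502 -> fresh
Step 6: SEND seq=260 -> fresh
Step 7: SEND seq=200 -> retransmit

Answer: 3 7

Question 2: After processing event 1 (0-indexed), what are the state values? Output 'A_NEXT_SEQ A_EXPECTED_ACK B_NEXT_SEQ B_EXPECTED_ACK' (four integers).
After event 0: A_seq=100 A_ack=200 B_seq=224 B_ack=100
After event 1: A_seq=100 A_ack=200 B_seq=389 B_ack=100

100 200 389 100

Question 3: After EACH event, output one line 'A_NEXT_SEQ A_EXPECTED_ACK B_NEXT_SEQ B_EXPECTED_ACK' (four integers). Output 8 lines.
100 200 224 100
100 200 389 100
100 200 502 100
100 502 502 100
260 502 502 260
260 619 619 260
347 619 619 347
347 619 619 347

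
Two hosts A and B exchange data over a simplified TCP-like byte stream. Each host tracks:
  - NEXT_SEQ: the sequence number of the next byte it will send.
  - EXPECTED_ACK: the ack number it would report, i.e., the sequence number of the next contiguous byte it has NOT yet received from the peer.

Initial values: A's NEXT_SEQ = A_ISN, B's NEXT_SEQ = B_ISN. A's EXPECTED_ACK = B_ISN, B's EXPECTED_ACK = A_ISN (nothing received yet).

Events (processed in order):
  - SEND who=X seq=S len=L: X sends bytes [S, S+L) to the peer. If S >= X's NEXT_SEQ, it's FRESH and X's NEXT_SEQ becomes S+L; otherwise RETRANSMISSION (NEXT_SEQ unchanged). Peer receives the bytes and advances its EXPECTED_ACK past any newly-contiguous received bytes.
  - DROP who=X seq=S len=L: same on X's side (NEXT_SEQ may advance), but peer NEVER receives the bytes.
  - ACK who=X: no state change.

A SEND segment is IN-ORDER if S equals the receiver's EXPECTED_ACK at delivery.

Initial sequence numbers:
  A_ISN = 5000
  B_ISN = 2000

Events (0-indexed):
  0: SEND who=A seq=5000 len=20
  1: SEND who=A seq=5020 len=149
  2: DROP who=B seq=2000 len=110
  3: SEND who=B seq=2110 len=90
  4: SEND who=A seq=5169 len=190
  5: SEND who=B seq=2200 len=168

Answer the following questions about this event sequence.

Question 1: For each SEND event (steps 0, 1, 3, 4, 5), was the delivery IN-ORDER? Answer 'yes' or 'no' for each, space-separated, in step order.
Step 0: SEND seq=5000 -> in-order
Step 1: SEND seq=5020 -> in-order
Step 3: SEND seq=2110 -> out-of-order
Step 4: SEND seq=5169 -> in-order
Step 5: SEND seq=2200 -> out-of-order

Answer: yes yes no yes no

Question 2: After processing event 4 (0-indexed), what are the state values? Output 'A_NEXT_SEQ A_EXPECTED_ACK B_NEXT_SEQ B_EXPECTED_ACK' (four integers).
After event 0: A_seq=5020 A_ack=2000 B_seq=2000 B_ack=5020
After event 1: A_seq=5169 A_ack=2000 B_seq=2000 B_ack=5169
After event 2: A_seq=5169 A_ack=2000 B_seq=2110 B_ack=5169
After event 3: A_seq=5169 A_ack=2000 B_seq=2200 B_ack=5169
After event 4: A_seq=5359 A_ack=2000 B_seq=2200 B_ack=5359

5359 2000 2200 5359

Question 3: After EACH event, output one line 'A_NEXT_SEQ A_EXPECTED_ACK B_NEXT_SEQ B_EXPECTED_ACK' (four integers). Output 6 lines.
5020 2000 2000 5020
5169 2000 2000 5169
5169 2000 2110 5169
5169 2000 2200 5169
5359 2000 2200 5359
5359 2000 2368 5359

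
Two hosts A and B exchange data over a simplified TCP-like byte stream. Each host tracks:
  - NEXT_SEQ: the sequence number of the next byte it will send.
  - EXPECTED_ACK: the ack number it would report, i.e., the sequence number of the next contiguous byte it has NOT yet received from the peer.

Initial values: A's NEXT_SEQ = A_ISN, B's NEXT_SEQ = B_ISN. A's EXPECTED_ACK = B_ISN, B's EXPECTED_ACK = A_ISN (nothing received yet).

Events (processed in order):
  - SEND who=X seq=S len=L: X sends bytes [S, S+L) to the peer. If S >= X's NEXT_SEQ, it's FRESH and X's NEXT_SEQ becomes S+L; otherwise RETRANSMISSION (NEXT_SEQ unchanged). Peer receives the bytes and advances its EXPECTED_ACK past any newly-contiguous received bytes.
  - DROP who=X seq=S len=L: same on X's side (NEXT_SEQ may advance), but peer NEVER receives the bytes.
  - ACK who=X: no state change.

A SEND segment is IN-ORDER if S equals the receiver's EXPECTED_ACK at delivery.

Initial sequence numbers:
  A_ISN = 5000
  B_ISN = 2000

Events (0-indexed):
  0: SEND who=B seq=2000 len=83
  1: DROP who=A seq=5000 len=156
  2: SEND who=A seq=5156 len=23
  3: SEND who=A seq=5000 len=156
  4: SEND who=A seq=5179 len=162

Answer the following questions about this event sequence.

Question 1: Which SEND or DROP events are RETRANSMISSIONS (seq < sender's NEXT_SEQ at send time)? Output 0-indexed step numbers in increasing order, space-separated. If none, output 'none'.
Answer: 3

Derivation:
Step 0: SEND seq=2000 -> fresh
Step 1: DROP seq=5000 -> fresh
Step 2: SEND seq=5156 -> fresh
Step 3: SEND seq=5000 -> retransmit
Step 4: SEND seq=5179 -> fresh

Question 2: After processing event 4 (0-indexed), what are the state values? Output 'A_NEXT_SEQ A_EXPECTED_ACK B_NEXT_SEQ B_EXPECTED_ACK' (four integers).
After event 0: A_seq=5000 A_ack=2083 B_seq=2083 B_ack=5000
After event 1: A_seq=5156 A_ack=2083 B_seq=2083 B_ack=5000
After event 2: A_seq=5179 A_ack=2083 B_seq=2083 B_ack=5000
After event 3: A_seq=5179 A_ack=2083 B_seq=2083 B_ack=5179
After event 4: A_seq=5341 A_ack=2083 B_seq=2083 B_ack=5341

5341 2083 2083 5341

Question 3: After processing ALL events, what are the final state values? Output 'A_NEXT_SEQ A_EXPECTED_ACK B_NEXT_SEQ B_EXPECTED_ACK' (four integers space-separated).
Answer: 5341 2083 2083 5341

Derivation:
After event 0: A_seq=5000 A_ack=2083 B_seq=2083 B_ack=5000
After event 1: A_seq=5156 A_ack=2083 B_seq=2083 B_ack=5000
After event 2: A_seq=5179 A_ack=2083 B_seq=2083 B_ack=5000
After event 3: A_seq=5179 A_ack=2083 B_seq=2083 B_ack=5179
After event 4: A_seq=5341 A_ack=2083 B_seq=2083 B_ack=5341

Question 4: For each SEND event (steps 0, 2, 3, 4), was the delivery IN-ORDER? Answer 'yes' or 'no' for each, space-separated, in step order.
Answer: yes no yes yes

Derivation:
Step 0: SEND seq=2000 -> in-order
Step 2: SEND seq=5156 -> out-of-order
Step 3: SEND seq=5000 -> in-order
Step 4: SEND seq=5179 -> in-order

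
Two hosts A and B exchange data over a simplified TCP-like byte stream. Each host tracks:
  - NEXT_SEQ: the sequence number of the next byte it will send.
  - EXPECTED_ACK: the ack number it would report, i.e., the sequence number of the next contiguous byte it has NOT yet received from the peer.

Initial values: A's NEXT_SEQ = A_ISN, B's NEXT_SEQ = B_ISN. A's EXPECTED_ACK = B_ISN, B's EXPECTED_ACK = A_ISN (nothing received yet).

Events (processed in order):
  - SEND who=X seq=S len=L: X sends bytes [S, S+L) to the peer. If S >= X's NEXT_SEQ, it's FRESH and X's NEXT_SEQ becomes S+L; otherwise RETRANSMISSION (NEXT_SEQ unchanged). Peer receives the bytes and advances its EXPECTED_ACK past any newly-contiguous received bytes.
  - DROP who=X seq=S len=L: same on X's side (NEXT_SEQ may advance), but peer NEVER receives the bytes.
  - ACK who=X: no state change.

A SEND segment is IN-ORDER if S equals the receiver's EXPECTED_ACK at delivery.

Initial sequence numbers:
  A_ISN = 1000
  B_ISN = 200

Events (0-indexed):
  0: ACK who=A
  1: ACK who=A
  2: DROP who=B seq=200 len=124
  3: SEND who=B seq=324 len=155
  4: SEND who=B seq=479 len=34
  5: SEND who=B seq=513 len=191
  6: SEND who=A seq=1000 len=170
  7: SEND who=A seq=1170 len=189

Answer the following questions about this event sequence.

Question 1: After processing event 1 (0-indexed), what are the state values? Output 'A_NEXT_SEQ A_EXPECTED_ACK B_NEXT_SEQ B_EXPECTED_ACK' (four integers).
After event 0: A_seq=1000 A_ack=200 B_seq=200 B_ack=1000
After event 1: A_seq=1000 A_ack=200 B_seq=200 B_ack=1000

1000 200 200 1000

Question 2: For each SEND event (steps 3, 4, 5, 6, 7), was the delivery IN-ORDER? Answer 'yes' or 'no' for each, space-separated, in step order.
Step 3: SEND seq=324 -> out-of-order
Step 4: SEND seq=479 -> out-of-order
Step 5: SEND seq=513 -> out-of-order
Step 6: SEND seq=1000 -> in-order
Step 7: SEND seq=1170 -> in-order

Answer: no no no yes yes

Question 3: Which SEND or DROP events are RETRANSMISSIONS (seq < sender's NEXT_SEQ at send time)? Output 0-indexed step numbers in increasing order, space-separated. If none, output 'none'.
Answer: none

Derivation:
Step 2: DROP seq=200 -> fresh
Step 3: SEND seq=324 -> fresh
Step 4: SEND seq=479 -> fresh
Step 5: SEND seq=513 -> fresh
Step 6: SEND seq=1000 -> fresh
Step 7: SEND seq=1170 -> fresh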